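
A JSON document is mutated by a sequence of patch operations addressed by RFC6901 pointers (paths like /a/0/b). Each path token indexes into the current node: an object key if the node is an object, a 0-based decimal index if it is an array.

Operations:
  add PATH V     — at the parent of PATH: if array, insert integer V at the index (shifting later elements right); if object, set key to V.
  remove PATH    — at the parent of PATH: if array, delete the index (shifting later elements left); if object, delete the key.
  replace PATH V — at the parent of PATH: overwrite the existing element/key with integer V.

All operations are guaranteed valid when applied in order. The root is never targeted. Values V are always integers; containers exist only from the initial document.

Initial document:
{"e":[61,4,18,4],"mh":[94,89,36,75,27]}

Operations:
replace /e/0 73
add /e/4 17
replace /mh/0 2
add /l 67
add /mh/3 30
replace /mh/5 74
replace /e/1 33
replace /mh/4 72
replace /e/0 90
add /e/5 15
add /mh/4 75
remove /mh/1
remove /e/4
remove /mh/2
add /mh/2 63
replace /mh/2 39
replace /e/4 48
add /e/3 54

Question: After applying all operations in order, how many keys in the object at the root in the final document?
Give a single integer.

Answer: 3

Derivation:
After op 1 (replace /e/0 73): {"e":[73,4,18,4],"mh":[94,89,36,75,27]}
After op 2 (add /e/4 17): {"e":[73,4,18,4,17],"mh":[94,89,36,75,27]}
After op 3 (replace /mh/0 2): {"e":[73,4,18,4,17],"mh":[2,89,36,75,27]}
After op 4 (add /l 67): {"e":[73,4,18,4,17],"l":67,"mh":[2,89,36,75,27]}
After op 5 (add /mh/3 30): {"e":[73,4,18,4,17],"l":67,"mh":[2,89,36,30,75,27]}
After op 6 (replace /mh/5 74): {"e":[73,4,18,4,17],"l":67,"mh":[2,89,36,30,75,74]}
After op 7 (replace /e/1 33): {"e":[73,33,18,4,17],"l":67,"mh":[2,89,36,30,75,74]}
After op 8 (replace /mh/4 72): {"e":[73,33,18,4,17],"l":67,"mh":[2,89,36,30,72,74]}
After op 9 (replace /e/0 90): {"e":[90,33,18,4,17],"l":67,"mh":[2,89,36,30,72,74]}
After op 10 (add /e/5 15): {"e":[90,33,18,4,17,15],"l":67,"mh":[2,89,36,30,72,74]}
After op 11 (add /mh/4 75): {"e":[90,33,18,4,17,15],"l":67,"mh":[2,89,36,30,75,72,74]}
After op 12 (remove /mh/1): {"e":[90,33,18,4,17,15],"l":67,"mh":[2,36,30,75,72,74]}
After op 13 (remove /e/4): {"e":[90,33,18,4,15],"l":67,"mh":[2,36,30,75,72,74]}
After op 14 (remove /mh/2): {"e":[90,33,18,4,15],"l":67,"mh":[2,36,75,72,74]}
After op 15 (add /mh/2 63): {"e":[90,33,18,4,15],"l":67,"mh":[2,36,63,75,72,74]}
After op 16 (replace /mh/2 39): {"e":[90,33,18,4,15],"l":67,"mh":[2,36,39,75,72,74]}
After op 17 (replace /e/4 48): {"e":[90,33,18,4,48],"l":67,"mh":[2,36,39,75,72,74]}
After op 18 (add /e/3 54): {"e":[90,33,18,54,4,48],"l":67,"mh":[2,36,39,75,72,74]}
Size at the root: 3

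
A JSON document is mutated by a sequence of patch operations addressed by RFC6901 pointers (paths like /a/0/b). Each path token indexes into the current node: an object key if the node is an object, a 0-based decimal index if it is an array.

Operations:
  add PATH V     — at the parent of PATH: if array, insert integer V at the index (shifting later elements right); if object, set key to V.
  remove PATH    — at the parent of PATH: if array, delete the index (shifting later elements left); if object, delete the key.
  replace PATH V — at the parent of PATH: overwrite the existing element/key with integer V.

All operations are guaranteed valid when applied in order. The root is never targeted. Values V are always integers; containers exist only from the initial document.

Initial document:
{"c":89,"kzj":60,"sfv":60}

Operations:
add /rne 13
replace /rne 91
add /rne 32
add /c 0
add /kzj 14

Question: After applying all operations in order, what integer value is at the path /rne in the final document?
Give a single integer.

After op 1 (add /rne 13): {"c":89,"kzj":60,"rne":13,"sfv":60}
After op 2 (replace /rne 91): {"c":89,"kzj":60,"rne":91,"sfv":60}
After op 3 (add /rne 32): {"c":89,"kzj":60,"rne":32,"sfv":60}
After op 4 (add /c 0): {"c":0,"kzj":60,"rne":32,"sfv":60}
After op 5 (add /kzj 14): {"c":0,"kzj":14,"rne":32,"sfv":60}
Value at /rne: 32

Answer: 32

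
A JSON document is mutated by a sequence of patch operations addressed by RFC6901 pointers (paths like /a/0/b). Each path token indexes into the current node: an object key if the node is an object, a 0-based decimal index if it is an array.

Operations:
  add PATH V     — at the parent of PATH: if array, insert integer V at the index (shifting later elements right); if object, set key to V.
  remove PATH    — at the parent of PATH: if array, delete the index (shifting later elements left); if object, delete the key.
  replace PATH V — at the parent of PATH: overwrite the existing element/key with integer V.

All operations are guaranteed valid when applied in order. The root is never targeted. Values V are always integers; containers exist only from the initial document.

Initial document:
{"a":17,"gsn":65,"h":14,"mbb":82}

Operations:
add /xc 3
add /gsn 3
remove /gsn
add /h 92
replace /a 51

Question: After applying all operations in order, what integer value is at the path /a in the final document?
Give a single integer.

Answer: 51

Derivation:
After op 1 (add /xc 3): {"a":17,"gsn":65,"h":14,"mbb":82,"xc":3}
After op 2 (add /gsn 3): {"a":17,"gsn":3,"h":14,"mbb":82,"xc":3}
After op 3 (remove /gsn): {"a":17,"h":14,"mbb":82,"xc":3}
After op 4 (add /h 92): {"a":17,"h":92,"mbb":82,"xc":3}
After op 5 (replace /a 51): {"a":51,"h":92,"mbb":82,"xc":3}
Value at /a: 51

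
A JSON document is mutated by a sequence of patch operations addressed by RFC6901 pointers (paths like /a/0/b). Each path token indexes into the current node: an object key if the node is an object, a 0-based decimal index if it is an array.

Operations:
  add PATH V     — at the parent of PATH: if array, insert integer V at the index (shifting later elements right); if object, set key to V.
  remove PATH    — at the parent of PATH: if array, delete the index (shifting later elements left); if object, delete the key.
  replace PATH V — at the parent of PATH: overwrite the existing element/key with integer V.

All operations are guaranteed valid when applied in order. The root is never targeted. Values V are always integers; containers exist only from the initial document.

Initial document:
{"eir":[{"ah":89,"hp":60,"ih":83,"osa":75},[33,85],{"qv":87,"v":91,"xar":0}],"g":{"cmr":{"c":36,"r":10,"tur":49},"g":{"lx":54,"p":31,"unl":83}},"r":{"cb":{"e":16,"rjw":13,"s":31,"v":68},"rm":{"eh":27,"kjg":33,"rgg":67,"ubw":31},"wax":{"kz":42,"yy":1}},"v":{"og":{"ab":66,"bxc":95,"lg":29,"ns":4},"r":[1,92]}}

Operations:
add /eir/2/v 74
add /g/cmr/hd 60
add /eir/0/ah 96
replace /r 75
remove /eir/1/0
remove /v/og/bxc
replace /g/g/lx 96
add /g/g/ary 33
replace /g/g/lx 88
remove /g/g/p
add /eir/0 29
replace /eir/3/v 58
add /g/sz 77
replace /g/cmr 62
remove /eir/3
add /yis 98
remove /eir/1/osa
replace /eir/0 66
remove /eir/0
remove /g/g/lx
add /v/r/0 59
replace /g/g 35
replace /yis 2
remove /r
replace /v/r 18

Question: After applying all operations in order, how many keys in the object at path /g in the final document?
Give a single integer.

Answer: 3

Derivation:
After op 1 (add /eir/2/v 74): {"eir":[{"ah":89,"hp":60,"ih":83,"osa":75},[33,85],{"qv":87,"v":74,"xar":0}],"g":{"cmr":{"c":36,"r":10,"tur":49},"g":{"lx":54,"p":31,"unl":83}},"r":{"cb":{"e":16,"rjw":13,"s":31,"v":68},"rm":{"eh":27,"kjg":33,"rgg":67,"ubw":31},"wax":{"kz":42,"yy":1}},"v":{"og":{"ab":66,"bxc":95,"lg":29,"ns":4},"r":[1,92]}}
After op 2 (add /g/cmr/hd 60): {"eir":[{"ah":89,"hp":60,"ih":83,"osa":75},[33,85],{"qv":87,"v":74,"xar":0}],"g":{"cmr":{"c":36,"hd":60,"r":10,"tur":49},"g":{"lx":54,"p":31,"unl":83}},"r":{"cb":{"e":16,"rjw":13,"s":31,"v":68},"rm":{"eh":27,"kjg":33,"rgg":67,"ubw":31},"wax":{"kz":42,"yy":1}},"v":{"og":{"ab":66,"bxc":95,"lg":29,"ns":4},"r":[1,92]}}
After op 3 (add /eir/0/ah 96): {"eir":[{"ah":96,"hp":60,"ih":83,"osa":75},[33,85],{"qv":87,"v":74,"xar":0}],"g":{"cmr":{"c":36,"hd":60,"r":10,"tur":49},"g":{"lx":54,"p":31,"unl":83}},"r":{"cb":{"e":16,"rjw":13,"s":31,"v":68},"rm":{"eh":27,"kjg":33,"rgg":67,"ubw":31},"wax":{"kz":42,"yy":1}},"v":{"og":{"ab":66,"bxc":95,"lg":29,"ns":4},"r":[1,92]}}
After op 4 (replace /r 75): {"eir":[{"ah":96,"hp":60,"ih":83,"osa":75},[33,85],{"qv":87,"v":74,"xar":0}],"g":{"cmr":{"c":36,"hd":60,"r":10,"tur":49},"g":{"lx":54,"p":31,"unl":83}},"r":75,"v":{"og":{"ab":66,"bxc":95,"lg":29,"ns":4},"r":[1,92]}}
After op 5 (remove /eir/1/0): {"eir":[{"ah":96,"hp":60,"ih":83,"osa":75},[85],{"qv":87,"v":74,"xar":0}],"g":{"cmr":{"c":36,"hd":60,"r":10,"tur":49},"g":{"lx":54,"p":31,"unl":83}},"r":75,"v":{"og":{"ab":66,"bxc":95,"lg":29,"ns":4},"r":[1,92]}}
After op 6 (remove /v/og/bxc): {"eir":[{"ah":96,"hp":60,"ih":83,"osa":75},[85],{"qv":87,"v":74,"xar":0}],"g":{"cmr":{"c":36,"hd":60,"r":10,"tur":49},"g":{"lx":54,"p":31,"unl":83}},"r":75,"v":{"og":{"ab":66,"lg":29,"ns":4},"r":[1,92]}}
After op 7 (replace /g/g/lx 96): {"eir":[{"ah":96,"hp":60,"ih":83,"osa":75},[85],{"qv":87,"v":74,"xar":0}],"g":{"cmr":{"c":36,"hd":60,"r":10,"tur":49},"g":{"lx":96,"p":31,"unl":83}},"r":75,"v":{"og":{"ab":66,"lg":29,"ns":4},"r":[1,92]}}
After op 8 (add /g/g/ary 33): {"eir":[{"ah":96,"hp":60,"ih":83,"osa":75},[85],{"qv":87,"v":74,"xar":0}],"g":{"cmr":{"c":36,"hd":60,"r":10,"tur":49},"g":{"ary":33,"lx":96,"p":31,"unl":83}},"r":75,"v":{"og":{"ab":66,"lg":29,"ns":4},"r":[1,92]}}
After op 9 (replace /g/g/lx 88): {"eir":[{"ah":96,"hp":60,"ih":83,"osa":75},[85],{"qv":87,"v":74,"xar":0}],"g":{"cmr":{"c":36,"hd":60,"r":10,"tur":49},"g":{"ary":33,"lx":88,"p":31,"unl":83}},"r":75,"v":{"og":{"ab":66,"lg":29,"ns":4},"r":[1,92]}}
After op 10 (remove /g/g/p): {"eir":[{"ah":96,"hp":60,"ih":83,"osa":75},[85],{"qv":87,"v":74,"xar":0}],"g":{"cmr":{"c":36,"hd":60,"r":10,"tur":49},"g":{"ary":33,"lx":88,"unl":83}},"r":75,"v":{"og":{"ab":66,"lg":29,"ns":4},"r":[1,92]}}
After op 11 (add /eir/0 29): {"eir":[29,{"ah":96,"hp":60,"ih":83,"osa":75},[85],{"qv":87,"v":74,"xar":0}],"g":{"cmr":{"c":36,"hd":60,"r":10,"tur":49},"g":{"ary":33,"lx":88,"unl":83}},"r":75,"v":{"og":{"ab":66,"lg":29,"ns":4},"r":[1,92]}}
After op 12 (replace /eir/3/v 58): {"eir":[29,{"ah":96,"hp":60,"ih":83,"osa":75},[85],{"qv":87,"v":58,"xar":0}],"g":{"cmr":{"c":36,"hd":60,"r":10,"tur":49},"g":{"ary":33,"lx":88,"unl":83}},"r":75,"v":{"og":{"ab":66,"lg":29,"ns":4},"r":[1,92]}}
After op 13 (add /g/sz 77): {"eir":[29,{"ah":96,"hp":60,"ih":83,"osa":75},[85],{"qv":87,"v":58,"xar":0}],"g":{"cmr":{"c":36,"hd":60,"r":10,"tur":49},"g":{"ary":33,"lx":88,"unl":83},"sz":77},"r":75,"v":{"og":{"ab":66,"lg":29,"ns":4},"r":[1,92]}}
After op 14 (replace /g/cmr 62): {"eir":[29,{"ah":96,"hp":60,"ih":83,"osa":75},[85],{"qv":87,"v":58,"xar":0}],"g":{"cmr":62,"g":{"ary":33,"lx":88,"unl":83},"sz":77},"r":75,"v":{"og":{"ab":66,"lg":29,"ns":4},"r":[1,92]}}
After op 15 (remove /eir/3): {"eir":[29,{"ah":96,"hp":60,"ih":83,"osa":75},[85]],"g":{"cmr":62,"g":{"ary":33,"lx":88,"unl":83},"sz":77},"r":75,"v":{"og":{"ab":66,"lg":29,"ns":4},"r":[1,92]}}
After op 16 (add /yis 98): {"eir":[29,{"ah":96,"hp":60,"ih":83,"osa":75},[85]],"g":{"cmr":62,"g":{"ary":33,"lx":88,"unl":83},"sz":77},"r":75,"v":{"og":{"ab":66,"lg":29,"ns":4},"r":[1,92]},"yis":98}
After op 17 (remove /eir/1/osa): {"eir":[29,{"ah":96,"hp":60,"ih":83},[85]],"g":{"cmr":62,"g":{"ary":33,"lx":88,"unl":83},"sz":77},"r":75,"v":{"og":{"ab":66,"lg":29,"ns":4},"r":[1,92]},"yis":98}
After op 18 (replace /eir/0 66): {"eir":[66,{"ah":96,"hp":60,"ih":83},[85]],"g":{"cmr":62,"g":{"ary":33,"lx":88,"unl":83},"sz":77},"r":75,"v":{"og":{"ab":66,"lg":29,"ns":4},"r":[1,92]},"yis":98}
After op 19 (remove /eir/0): {"eir":[{"ah":96,"hp":60,"ih":83},[85]],"g":{"cmr":62,"g":{"ary":33,"lx":88,"unl":83},"sz":77},"r":75,"v":{"og":{"ab":66,"lg":29,"ns":4},"r":[1,92]},"yis":98}
After op 20 (remove /g/g/lx): {"eir":[{"ah":96,"hp":60,"ih":83},[85]],"g":{"cmr":62,"g":{"ary":33,"unl":83},"sz":77},"r":75,"v":{"og":{"ab":66,"lg":29,"ns":4},"r":[1,92]},"yis":98}
After op 21 (add /v/r/0 59): {"eir":[{"ah":96,"hp":60,"ih":83},[85]],"g":{"cmr":62,"g":{"ary":33,"unl":83},"sz":77},"r":75,"v":{"og":{"ab":66,"lg":29,"ns":4},"r":[59,1,92]},"yis":98}
After op 22 (replace /g/g 35): {"eir":[{"ah":96,"hp":60,"ih":83},[85]],"g":{"cmr":62,"g":35,"sz":77},"r":75,"v":{"og":{"ab":66,"lg":29,"ns":4},"r":[59,1,92]},"yis":98}
After op 23 (replace /yis 2): {"eir":[{"ah":96,"hp":60,"ih":83},[85]],"g":{"cmr":62,"g":35,"sz":77},"r":75,"v":{"og":{"ab":66,"lg":29,"ns":4},"r":[59,1,92]},"yis":2}
After op 24 (remove /r): {"eir":[{"ah":96,"hp":60,"ih":83},[85]],"g":{"cmr":62,"g":35,"sz":77},"v":{"og":{"ab":66,"lg":29,"ns":4},"r":[59,1,92]},"yis":2}
After op 25 (replace /v/r 18): {"eir":[{"ah":96,"hp":60,"ih":83},[85]],"g":{"cmr":62,"g":35,"sz":77},"v":{"og":{"ab":66,"lg":29,"ns":4},"r":18},"yis":2}
Size at path /g: 3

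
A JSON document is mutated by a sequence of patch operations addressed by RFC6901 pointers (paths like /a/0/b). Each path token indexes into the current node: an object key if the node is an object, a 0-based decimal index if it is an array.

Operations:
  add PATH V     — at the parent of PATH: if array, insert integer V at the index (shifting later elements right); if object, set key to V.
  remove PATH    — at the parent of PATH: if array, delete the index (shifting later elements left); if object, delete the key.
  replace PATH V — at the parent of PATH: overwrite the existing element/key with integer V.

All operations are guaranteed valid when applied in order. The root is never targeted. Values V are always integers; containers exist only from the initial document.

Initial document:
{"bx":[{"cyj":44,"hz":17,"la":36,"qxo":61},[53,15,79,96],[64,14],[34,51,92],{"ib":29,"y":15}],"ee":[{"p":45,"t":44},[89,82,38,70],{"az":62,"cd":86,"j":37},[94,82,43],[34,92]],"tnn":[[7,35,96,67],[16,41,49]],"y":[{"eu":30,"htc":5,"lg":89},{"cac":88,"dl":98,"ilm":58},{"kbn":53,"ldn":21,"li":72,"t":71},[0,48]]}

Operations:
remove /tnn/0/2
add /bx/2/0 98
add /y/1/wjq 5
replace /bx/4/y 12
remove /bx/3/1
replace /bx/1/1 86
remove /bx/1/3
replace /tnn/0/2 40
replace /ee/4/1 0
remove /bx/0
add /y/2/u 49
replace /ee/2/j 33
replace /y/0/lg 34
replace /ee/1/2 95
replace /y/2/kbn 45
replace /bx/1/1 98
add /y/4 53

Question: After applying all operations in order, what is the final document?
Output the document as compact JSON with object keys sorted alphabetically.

Answer: {"bx":[[53,86,79],[98,98,14],[34,92],{"ib":29,"y":12}],"ee":[{"p":45,"t":44},[89,82,95,70],{"az":62,"cd":86,"j":33},[94,82,43],[34,0]],"tnn":[[7,35,40],[16,41,49]],"y":[{"eu":30,"htc":5,"lg":34},{"cac":88,"dl":98,"ilm":58,"wjq":5},{"kbn":45,"ldn":21,"li":72,"t":71,"u":49},[0,48],53]}

Derivation:
After op 1 (remove /tnn/0/2): {"bx":[{"cyj":44,"hz":17,"la":36,"qxo":61},[53,15,79,96],[64,14],[34,51,92],{"ib":29,"y":15}],"ee":[{"p":45,"t":44},[89,82,38,70],{"az":62,"cd":86,"j":37},[94,82,43],[34,92]],"tnn":[[7,35,67],[16,41,49]],"y":[{"eu":30,"htc":5,"lg":89},{"cac":88,"dl":98,"ilm":58},{"kbn":53,"ldn":21,"li":72,"t":71},[0,48]]}
After op 2 (add /bx/2/0 98): {"bx":[{"cyj":44,"hz":17,"la":36,"qxo":61},[53,15,79,96],[98,64,14],[34,51,92],{"ib":29,"y":15}],"ee":[{"p":45,"t":44},[89,82,38,70],{"az":62,"cd":86,"j":37},[94,82,43],[34,92]],"tnn":[[7,35,67],[16,41,49]],"y":[{"eu":30,"htc":5,"lg":89},{"cac":88,"dl":98,"ilm":58},{"kbn":53,"ldn":21,"li":72,"t":71},[0,48]]}
After op 3 (add /y/1/wjq 5): {"bx":[{"cyj":44,"hz":17,"la":36,"qxo":61},[53,15,79,96],[98,64,14],[34,51,92],{"ib":29,"y":15}],"ee":[{"p":45,"t":44},[89,82,38,70],{"az":62,"cd":86,"j":37},[94,82,43],[34,92]],"tnn":[[7,35,67],[16,41,49]],"y":[{"eu":30,"htc":5,"lg":89},{"cac":88,"dl":98,"ilm":58,"wjq":5},{"kbn":53,"ldn":21,"li":72,"t":71},[0,48]]}
After op 4 (replace /bx/4/y 12): {"bx":[{"cyj":44,"hz":17,"la":36,"qxo":61},[53,15,79,96],[98,64,14],[34,51,92],{"ib":29,"y":12}],"ee":[{"p":45,"t":44},[89,82,38,70],{"az":62,"cd":86,"j":37},[94,82,43],[34,92]],"tnn":[[7,35,67],[16,41,49]],"y":[{"eu":30,"htc":5,"lg":89},{"cac":88,"dl":98,"ilm":58,"wjq":5},{"kbn":53,"ldn":21,"li":72,"t":71},[0,48]]}
After op 5 (remove /bx/3/1): {"bx":[{"cyj":44,"hz":17,"la":36,"qxo":61},[53,15,79,96],[98,64,14],[34,92],{"ib":29,"y":12}],"ee":[{"p":45,"t":44},[89,82,38,70],{"az":62,"cd":86,"j":37},[94,82,43],[34,92]],"tnn":[[7,35,67],[16,41,49]],"y":[{"eu":30,"htc":5,"lg":89},{"cac":88,"dl":98,"ilm":58,"wjq":5},{"kbn":53,"ldn":21,"li":72,"t":71},[0,48]]}
After op 6 (replace /bx/1/1 86): {"bx":[{"cyj":44,"hz":17,"la":36,"qxo":61},[53,86,79,96],[98,64,14],[34,92],{"ib":29,"y":12}],"ee":[{"p":45,"t":44},[89,82,38,70],{"az":62,"cd":86,"j":37},[94,82,43],[34,92]],"tnn":[[7,35,67],[16,41,49]],"y":[{"eu":30,"htc":5,"lg":89},{"cac":88,"dl":98,"ilm":58,"wjq":5},{"kbn":53,"ldn":21,"li":72,"t":71},[0,48]]}
After op 7 (remove /bx/1/3): {"bx":[{"cyj":44,"hz":17,"la":36,"qxo":61},[53,86,79],[98,64,14],[34,92],{"ib":29,"y":12}],"ee":[{"p":45,"t":44},[89,82,38,70],{"az":62,"cd":86,"j":37},[94,82,43],[34,92]],"tnn":[[7,35,67],[16,41,49]],"y":[{"eu":30,"htc":5,"lg":89},{"cac":88,"dl":98,"ilm":58,"wjq":5},{"kbn":53,"ldn":21,"li":72,"t":71},[0,48]]}
After op 8 (replace /tnn/0/2 40): {"bx":[{"cyj":44,"hz":17,"la":36,"qxo":61},[53,86,79],[98,64,14],[34,92],{"ib":29,"y":12}],"ee":[{"p":45,"t":44},[89,82,38,70],{"az":62,"cd":86,"j":37},[94,82,43],[34,92]],"tnn":[[7,35,40],[16,41,49]],"y":[{"eu":30,"htc":5,"lg":89},{"cac":88,"dl":98,"ilm":58,"wjq":5},{"kbn":53,"ldn":21,"li":72,"t":71},[0,48]]}
After op 9 (replace /ee/4/1 0): {"bx":[{"cyj":44,"hz":17,"la":36,"qxo":61},[53,86,79],[98,64,14],[34,92],{"ib":29,"y":12}],"ee":[{"p":45,"t":44},[89,82,38,70],{"az":62,"cd":86,"j":37},[94,82,43],[34,0]],"tnn":[[7,35,40],[16,41,49]],"y":[{"eu":30,"htc":5,"lg":89},{"cac":88,"dl":98,"ilm":58,"wjq":5},{"kbn":53,"ldn":21,"li":72,"t":71},[0,48]]}
After op 10 (remove /bx/0): {"bx":[[53,86,79],[98,64,14],[34,92],{"ib":29,"y":12}],"ee":[{"p":45,"t":44},[89,82,38,70],{"az":62,"cd":86,"j":37},[94,82,43],[34,0]],"tnn":[[7,35,40],[16,41,49]],"y":[{"eu":30,"htc":5,"lg":89},{"cac":88,"dl":98,"ilm":58,"wjq":5},{"kbn":53,"ldn":21,"li":72,"t":71},[0,48]]}
After op 11 (add /y/2/u 49): {"bx":[[53,86,79],[98,64,14],[34,92],{"ib":29,"y":12}],"ee":[{"p":45,"t":44},[89,82,38,70],{"az":62,"cd":86,"j":37},[94,82,43],[34,0]],"tnn":[[7,35,40],[16,41,49]],"y":[{"eu":30,"htc":5,"lg":89},{"cac":88,"dl":98,"ilm":58,"wjq":5},{"kbn":53,"ldn":21,"li":72,"t":71,"u":49},[0,48]]}
After op 12 (replace /ee/2/j 33): {"bx":[[53,86,79],[98,64,14],[34,92],{"ib":29,"y":12}],"ee":[{"p":45,"t":44},[89,82,38,70],{"az":62,"cd":86,"j":33},[94,82,43],[34,0]],"tnn":[[7,35,40],[16,41,49]],"y":[{"eu":30,"htc":5,"lg":89},{"cac":88,"dl":98,"ilm":58,"wjq":5},{"kbn":53,"ldn":21,"li":72,"t":71,"u":49},[0,48]]}
After op 13 (replace /y/0/lg 34): {"bx":[[53,86,79],[98,64,14],[34,92],{"ib":29,"y":12}],"ee":[{"p":45,"t":44},[89,82,38,70],{"az":62,"cd":86,"j":33},[94,82,43],[34,0]],"tnn":[[7,35,40],[16,41,49]],"y":[{"eu":30,"htc":5,"lg":34},{"cac":88,"dl":98,"ilm":58,"wjq":5},{"kbn":53,"ldn":21,"li":72,"t":71,"u":49},[0,48]]}
After op 14 (replace /ee/1/2 95): {"bx":[[53,86,79],[98,64,14],[34,92],{"ib":29,"y":12}],"ee":[{"p":45,"t":44},[89,82,95,70],{"az":62,"cd":86,"j":33},[94,82,43],[34,0]],"tnn":[[7,35,40],[16,41,49]],"y":[{"eu":30,"htc":5,"lg":34},{"cac":88,"dl":98,"ilm":58,"wjq":5},{"kbn":53,"ldn":21,"li":72,"t":71,"u":49},[0,48]]}
After op 15 (replace /y/2/kbn 45): {"bx":[[53,86,79],[98,64,14],[34,92],{"ib":29,"y":12}],"ee":[{"p":45,"t":44},[89,82,95,70],{"az":62,"cd":86,"j":33},[94,82,43],[34,0]],"tnn":[[7,35,40],[16,41,49]],"y":[{"eu":30,"htc":5,"lg":34},{"cac":88,"dl":98,"ilm":58,"wjq":5},{"kbn":45,"ldn":21,"li":72,"t":71,"u":49},[0,48]]}
After op 16 (replace /bx/1/1 98): {"bx":[[53,86,79],[98,98,14],[34,92],{"ib":29,"y":12}],"ee":[{"p":45,"t":44},[89,82,95,70],{"az":62,"cd":86,"j":33},[94,82,43],[34,0]],"tnn":[[7,35,40],[16,41,49]],"y":[{"eu":30,"htc":5,"lg":34},{"cac":88,"dl":98,"ilm":58,"wjq":5},{"kbn":45,"ldn":21,"li":72,"t":71,"u":49},[0,48]]}
After op 17 (add /y/4 53): {"bx":[[53,86,79],[98,98,14],[34,92],{"ib":29,"y":12}],"ee":[{"p":45,"t":44},[89,82,95,70],{"az":62,"cd":86,"j":33},[94,82,43],[34,0]],"tnn":[[7,35,40],[16,41,49]],"y":[{"eu":30,"htc":5,"lg":34},{"cac":88,"dl":98,"ilm":58,"wjq":5},{"kbn":45,"ldn":21,"li":72,"t":71,"u":49},[0,48],53]}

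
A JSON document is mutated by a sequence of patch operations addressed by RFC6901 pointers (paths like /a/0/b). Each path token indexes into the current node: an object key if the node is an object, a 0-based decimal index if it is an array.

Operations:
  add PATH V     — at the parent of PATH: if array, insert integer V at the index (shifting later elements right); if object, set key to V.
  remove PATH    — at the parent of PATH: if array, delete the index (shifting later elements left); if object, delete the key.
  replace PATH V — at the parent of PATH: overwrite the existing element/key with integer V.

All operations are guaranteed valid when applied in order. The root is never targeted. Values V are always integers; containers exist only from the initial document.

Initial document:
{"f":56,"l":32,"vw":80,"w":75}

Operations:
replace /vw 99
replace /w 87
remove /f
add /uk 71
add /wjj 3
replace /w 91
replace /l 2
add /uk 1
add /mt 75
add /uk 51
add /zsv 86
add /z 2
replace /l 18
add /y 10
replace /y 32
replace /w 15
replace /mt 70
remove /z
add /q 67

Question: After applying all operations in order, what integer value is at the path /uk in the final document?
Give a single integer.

After op 1 (replace /vw 99): {"f":56,"l":32,"vw":99,"w":75}
After op 2 (replace /w 87): {"f":56,"l":32,"vw":99,"w":87}
After op 3 (remove /f): {"l":32,"vw":99,"w":87}
After op 4 (add /uk 71): {"l":32,"uk":71,"vw":99,"w":87}
After op 5 (add /wjj 3): {"l":32,"uk":71,"vw":99,"w":87,"wjj":3}
After op 6 (replace /w 91): {"l":32,"uk":71,"vw":99,"w":91,"wjj":3}
After op 7 (replace /l 2): {"l":2,"uk":71,"vw":99,"w":91,"wjj":3}
After op 8 (add /uk 1): {"l":2,"uk":1,"vw":99,"w":91,"wjj":3}
After op 9 (add /mt 75): {"l":2,"mt":75,"uk":1,"vw":99,"w":91,"wjj":3}
After op 10 (add /uk 51): {"l":2,"mt":75,"uk":51,"vw":99,"w":91,"wjj":3}
After op 11 (add /zsv 86): {"l":2,"mt":75,"uk":51,"vw":99,"w":91,"wjj":3,"zsv":86}
After op 12 (add /z 2): {"l":2,"mt":75,"uk":51,"vw":99,"w":91,"wjj":3,"z":2,"zsv":86}
After op 13 (replace /l 18): {"l":18,"mt":75,"uk":51,"vw":99,"w":91,"wjj":3,"z":2,"zsv":86}
After op 14 (add /y 10): {"l":18,"mt":75,"uk":51,"vw":99,"w":91,"wjj":3,"y":10,"z":2,"zsv":86}
After op 15 (replace /y 32): {"l":18,"mt":75,"uk":51,"vw":99,"w":91,"wjj":3,"y":32,"z":2,"zsv":86}
After op 16 (replace /w 15): {"l":18,"mt":75,"uk":51,"vw":99,"w":15,"wjj":3,"y":32,"z":2,"zsv":86}
After op 17 (replace /mt 70): {"l":18,"mt":70,"uk":51,"vw":99,"w":15,"wjj":3,"y":32,"z":2,"zsv":86}
After op 18 (remove /z): {"l":18,"mt":70,"uk":51,"vw":99,"w":15,"wjj":3,"y":32,"zsv":86}
After op 19 (add /q 67): {"l":18,"mt":70,"q":67,"uk":51,"vw":99,"w":15,"wjj":3,"y":32,"zsv":86}
Value at /uk: 51

Answer: 51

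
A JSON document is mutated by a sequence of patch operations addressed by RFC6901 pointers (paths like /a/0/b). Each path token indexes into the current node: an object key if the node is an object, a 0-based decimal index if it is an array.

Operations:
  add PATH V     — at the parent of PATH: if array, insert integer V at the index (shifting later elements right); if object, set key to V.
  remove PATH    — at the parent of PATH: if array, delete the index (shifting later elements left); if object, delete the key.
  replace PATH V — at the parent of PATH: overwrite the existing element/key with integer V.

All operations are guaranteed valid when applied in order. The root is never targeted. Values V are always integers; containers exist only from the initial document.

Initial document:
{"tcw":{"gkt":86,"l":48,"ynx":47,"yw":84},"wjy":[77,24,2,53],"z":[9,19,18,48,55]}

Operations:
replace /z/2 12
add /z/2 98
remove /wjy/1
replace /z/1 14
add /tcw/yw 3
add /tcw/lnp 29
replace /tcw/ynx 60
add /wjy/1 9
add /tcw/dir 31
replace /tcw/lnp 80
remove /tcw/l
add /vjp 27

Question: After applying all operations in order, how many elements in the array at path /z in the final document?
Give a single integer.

After op 1 (replace /z/2 12): {"tcw":{"gkt":86,"l":48,"ynx":47,"yw":84},"wjy":[77,24,2,53],"z":[9,19,12,48,55]}
After op 2 (add /z/2 98): {"tcw":{"gkt":86,"l":48,"ynx":47,"yw":84},"wjy":[77,24,2,53],"z":[9,19,98,12,48,55]}
After op 3 (remove /wjy/1): {"tcw":{"gkt":86,"l":48,"ynx":47,"yw":84},"wjy":[77,2,53],"z":[9,19,98,12,48,55]}
After op 4 (replace /z/1 14): {"tcw":{"gkt":86,"l":48,"ynx":47,"yw":84},"wjy":[77,2,53],"z":[9,14,98,12,48,55]}
After op 5 (add /tcw/yw 3): {"tcw":{"gkt":86,"l":48,"ynx":47,"yw":3},"wjy":[77,2,53],"z":[9,14,98,12,48,55]}
After op 6 (add /tcw/lnp 29): {"tcw":{"gkt":86,"l":48,"lnp":29,"ynx":47,"yw":3},"wjy":[77,2,53],"z":[9,14,98,12,48,55]}
After op 7 (replace /tcw/ynx 60): {"tcw":{"gkt":86,"l":48,"lnp":29,"ynx":60,"yw":3},"wjy":[77,2,53],"z":[9,14,98,12,48,55]}
After op 8 (add /wjy/1 9): {"tcw":{"gkt":86,"l":48,"lnp":29,"ynx":60,"yw":3},"wjy":[77,9,2,53],"z":[9,14,98,12,48,55]}
After op 9 (add /tcw/dir 31): {"tcw":{"dir":31,"gkt":86,"l":48,"lnp":29,"ynx":60,"yw":3},"wjy":[77,9,2,53],"z":[9,14,98,12,48,55]}
After op 10 (replace /tcw/lnp 80): {"tcw":{"dir":31,"gkt":86,"l":48,"lnp":80,"ynx":60,"yw":3},"wjy":[77,9,2,53],"z":[9,14,98,12,48,55]}
After op 11 (remove /tcw/l): {"tcw":{"dir":31,"gkt":86,"lnp":80,"ynx":60,"yw":3},"wjy":[77,9,2,53],"z":[9,14,98,12,48,55]}
After op 12 (add /vjp 27): {"tcw":{"dir":31,"gkt":86,"lnp":80,"ynx":60,"yw":3},"vjp":27,"wjy":[77,9,2,53],"z":[9,14,98,12,48,55]}
Size at path /z: 6

Answer: 6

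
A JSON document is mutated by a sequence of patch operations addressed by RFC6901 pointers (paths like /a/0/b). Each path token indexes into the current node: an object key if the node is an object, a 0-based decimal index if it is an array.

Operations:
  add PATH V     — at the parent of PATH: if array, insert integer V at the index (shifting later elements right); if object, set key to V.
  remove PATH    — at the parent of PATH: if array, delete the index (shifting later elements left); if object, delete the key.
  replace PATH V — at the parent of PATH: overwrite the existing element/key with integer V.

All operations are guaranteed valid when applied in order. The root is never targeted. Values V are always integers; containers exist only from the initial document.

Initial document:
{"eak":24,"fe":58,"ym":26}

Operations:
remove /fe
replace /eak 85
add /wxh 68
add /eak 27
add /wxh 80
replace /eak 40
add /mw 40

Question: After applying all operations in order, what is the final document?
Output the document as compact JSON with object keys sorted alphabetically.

Answer: {"eak":40,"mw":40,"wxh":80,"ym":26}

Derivation:
After op 1 (remove /fe): {"eak":24,"ym":26}
After op 2 (replace /eak 85): {"eak":85,"ym":26}
After op 3 (add /wxh 68): {"eak":85,"wxh":68,"ym":26}
After op 4 (add /eak 27): {"eak":27,"wxh":68,"ym":26}
After op 5 (add /wxh 80): {"eak":27,"wxh":80,"ym":26}
After op 6 (replace /eak 40): {"eak":40,"wxh":80,"ym":26}
After op 7 (add /mw 40): {"eak":40,"mw":40,"wxh":80,"ym":26}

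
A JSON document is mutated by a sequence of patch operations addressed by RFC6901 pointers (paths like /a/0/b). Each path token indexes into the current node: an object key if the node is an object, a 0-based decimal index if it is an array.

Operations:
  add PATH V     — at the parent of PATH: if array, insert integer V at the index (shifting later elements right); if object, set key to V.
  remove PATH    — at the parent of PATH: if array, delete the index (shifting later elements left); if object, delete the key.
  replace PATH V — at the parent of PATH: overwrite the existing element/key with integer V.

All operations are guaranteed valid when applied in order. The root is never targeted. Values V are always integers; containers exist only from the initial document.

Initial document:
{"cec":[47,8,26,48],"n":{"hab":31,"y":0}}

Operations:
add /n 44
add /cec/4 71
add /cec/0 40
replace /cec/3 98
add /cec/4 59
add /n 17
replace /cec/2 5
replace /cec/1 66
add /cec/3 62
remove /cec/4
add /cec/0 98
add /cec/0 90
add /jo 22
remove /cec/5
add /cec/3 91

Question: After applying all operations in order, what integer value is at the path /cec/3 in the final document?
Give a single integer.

Answer: 91

Derivation:
After op 1 (add /n 44): {"cec":[47,8,26,48],"n":44}
After op 2 (add /cec/4 71): {"cec":[47,8,26,48,71],"n":44}
After op 3 (add /cec/0 40): {"cec":[40,47,8,26,48,71],"n":44}
After op 4 (replace /cec/3 98): {"cec":[40,47,8,98,48,71],"n":44}
After op 5 (add /cec/4 59): {"cec":[40,47,8,98,59,48,71],"n":44}
After op 6 (add /n 17): {"cec":[40,47,8,98,59,48,71],"n":17}
After op 7 (replace /cec/2 5): {"cec":[40,47,5,98,59,48,71],"n":17}
After op 8 (replace /cec/1 66): {"cec":[40,66,5,98,59,48,71],"n":17}
After op 9 (add /cec/3 62): {"cec":[40,66,5,62,98,59,48,71],"n":17}
After op 10 (remove /cec/4): {"cec":[40,66,5,62,59,48,71],"n":17}
After op 11 (add /cec/0 98): {"cec":[98,40,66,5,62,59,48,71],"n":17}
After op 12 (add /cec/0 90): {"cec":[90,98,40,66,5,62,59,48,71],"n":17}
After op 13 (add /jo 22): {"cec":[90,98,40,66,5,62,59,48,71],"jo":22,"n":17}
After op 14 (remove /cec/5): {"cec":[90,98,40,66,5,59,48,71],"jo":22,"n":17}
After op 15 (add /cec/3 91): {"cec":[90,98,40,91,66,5,59,48,71],"jo":22,"n":17}
Value at /cec/3: 91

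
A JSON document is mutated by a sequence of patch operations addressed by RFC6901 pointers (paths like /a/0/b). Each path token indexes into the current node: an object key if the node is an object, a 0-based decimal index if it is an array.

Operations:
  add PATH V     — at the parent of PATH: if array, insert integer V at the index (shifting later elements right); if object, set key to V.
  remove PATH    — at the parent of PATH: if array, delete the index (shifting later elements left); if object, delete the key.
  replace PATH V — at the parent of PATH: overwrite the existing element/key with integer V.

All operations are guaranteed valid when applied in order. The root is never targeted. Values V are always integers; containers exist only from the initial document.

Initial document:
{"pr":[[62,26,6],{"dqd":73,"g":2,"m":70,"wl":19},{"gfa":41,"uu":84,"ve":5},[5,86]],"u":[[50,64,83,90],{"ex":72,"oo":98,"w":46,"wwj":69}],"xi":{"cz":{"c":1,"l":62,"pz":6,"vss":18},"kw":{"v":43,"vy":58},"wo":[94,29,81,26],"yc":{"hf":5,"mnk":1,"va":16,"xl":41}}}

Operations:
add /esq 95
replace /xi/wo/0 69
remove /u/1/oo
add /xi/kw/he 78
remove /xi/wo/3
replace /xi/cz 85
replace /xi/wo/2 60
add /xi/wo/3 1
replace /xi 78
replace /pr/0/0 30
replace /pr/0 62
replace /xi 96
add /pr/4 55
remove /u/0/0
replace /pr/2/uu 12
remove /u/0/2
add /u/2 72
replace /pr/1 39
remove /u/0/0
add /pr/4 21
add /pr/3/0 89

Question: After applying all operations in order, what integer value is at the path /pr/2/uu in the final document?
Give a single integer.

Answer: 12

Derivation:
After op 1 (add /esq 95): {"esq":95,"pr":[[62,26,6],{"dqd":73,"g":2,"m":70,"wl":19},{"gfa":41,"uu":84,"ve":5},[5,86]],"u":[[50,64,83,90],{"ex":72,"oo":98,"w":46,"wwj":69}],"xi":{"cz":{"c":1,"l":62,"pz":6,"vss":18},"kw":{"v":43,"vy":58},"wo":[94,29,81,26],"yc":{"hf":5,"mnk":1,"va":16,"xl":41}}}
After op 2 (replace /xi/wo/0 69): {"esq":95,"pr":[[62,26,6],{"dqd":73,"g":2,"m":70,"wl":19},{"gfa":41,"uu":84,"ve":5},[5,86]],"u":[[50,64,83,90],{"ex":72,"oo":98,"w":46,"wwj":69}],"xi":{"cz":{"c":1,"l":62,"pz":6,"vss":18},"kw":{"v":43,"vy":58},"wo":[69,29,81,26],"yc":{"hf":5,"mnk":1,"va":16,"xl":41}}}
After op 3 (remove /u/1/oo): {"esq":95,"pr":[[62,26,6],{"dqd":73,"g":2,"m":70,"wl":19},{"gfa":41,"uu":84,"ve":5},[5,86]],"u":[[50,64,83,90],{"ex":72,"w":46,"wwj":69}],"xi":{"cz":{"c":1,"l":62,"pz":6,"vss":18},"kw":{"v":43,"vy":58},"wo":[69,29,81,26],"yc":{"hf":5,"mnk":1,"va":16,"xl":41}}}
After op 4 (add /xi/kw/he 78): {"esq":95,"pr":[[62,26,6],{"dqd":73,"g":2,"m":70,"wl":19},{"gfa":41,"uu":84,"ve":5},[5,86]],"u":[[50,64,83,90],{"ex":72,"w":46,"wwj":69}],"xi":{"cz":{"c":1,"l":62,"pz":6,"vss":18},"kw":{"he":78,"v":43,"vy":58},"wo":[69,29,81,26],"yc":{"hf":5,"mnk":1,"va":16,"xl":41}}}
After op 5 (remove /xi/wo/3): {"esq":95,"pr":[[62,26,6],{"dqd":73,"g":2,"m":70,"wl":19},{"gfa":41,"uu":84,"ve":5},[5,86]],"u":[[50,64,83,90],{"ex":72,"w":46,"wwj":69}],"xi":{"cz":{"c":1,"l":62,"pz":6,"vss":18},"kw":{"he":78,"v":43,"vy":58},"wo":[69,29,81],"yc":{"hf":5,"mnk":1,"va":16,"xl":41}}}
After op 6 (replace /xi/cz 85): {"esq":95,"pr":[[62,26,6],{"dqd":73,"g":2,"m":70,"wl":19},{"gfa":41,"uu":84,"ve":5},[5,86]],"u":[[50,64,83,90],{"ex":72,"w":46,"wwj":69}],"xi":{"cz":85,"kw":{"he":78,"v":43,"vy":58},"wo":[69,29,81],"yc":{"hf":5,"mnk":1,"va":16,"xl":41}}}
After op 7 (replace /xi/wo/2 60): {"esq":95,"pr":[[62,26,6],{"dqd":73,"g":2,"m":70,"wl":19},{"gfa":41,"uu":84,"ve":5},[5,86]],"u":[[50,64,83,90],{"ex":72,"w":46,"wwj":69}],"xi":{"cz":85,"kw":{"he":78,"v":43,"vy":58},"wo":[69,29,60],"yc":{"hf":5,"mnk":1,"va":16,"xl":41}}}
After op 8 (add /xi/wo/3 1): {"esq":95,"pr":[[62,26,6],{"dqd":73,"g":2,"m":70,"wl":19},{"gfa":41,"uu":84,"ve":5},[5,86]],"u":[[50,64,83,90],{"ex":72,"w":46,"wwj":69}],"xi":{"cz":85,"kw":{"he":78,"v":43,"vy":58},"wo":[69,29,60,1],"yc":{"hf":5,"mnk":1,"va":16,"xl":41}}}
After op 9 (replace /xi 78): {"esq":95,"pr":[[62,26,6],{"dqd":73,"g":2,"m":70,"wl":19},{"gfa":41,"uu":84,"ve":5},[5,86]],"u":[[50,64,83,90],{"ex":72,"w":46,"wwj":69}],"xi":78}
After op 10 (replace /pr/0/0 30): {"esq":95,"pr":[[30,26,6],{"dqd":73,"g":2,"m":70,"wl":19},{"gfa":41,"uu":84,"ve":5},[5,86]],"u":[[50,64,83,90],{"ex":72,"w":46,"wwj":69}],"xi":78}
After op 11 (replace /pr/0 62): {"esq":95,"pr":[62,{"dqd":73,"g":2,"m":70,"wl":19},{"gfa":41,"uu":84,"ve":5},[5,86]],"u":[[50,64,83,90],{"ex":72,"w":46,"wwj":69}],"xi":78}
After op 12 (replace /xi 96): {"esq":95,"pr":[62,{"dqd":73,"g":2,"m":70,"wl":19},{"gfa":41,"uu":84,"ve":5},[5,86]],"u":[[50,64,83,90],{"ex":72,"w":46,"wwj":69}],"xi":96}
After op 13 (add /pr/4 55): {"esq":95,"pr":[62,{"dqd":73,"g":2,"m":70,"wl":19},{"gfa":41,"uu":84,"ve":5},[5,86],55],"u":[[50,64,83,90],{"ex":72,"w":46,"wwj":69}],"xi":96}
After op 14 (remove /u/0/0): {"esq":95,"pr":[62,{"dqd":73,"g":2,"m":70,"wl":19},{"gfa":41,"uu":84,"ve":5},[5,86],55],"u":[[64,83,90],{"ex":72,"w":46,"wwj":69}],"xi":96}
After op 15 (replace /pr/2/uu 12): {"esq":95,"pr":[62,{"dqd":73,"g":2,"m":70,"wl":19},{"gfa":41,"uu":12,"ve":5},[5,86],55],"u":[[64,83,90],{"ex":72,"w":46,"wwj":69}],"xi":96}
After op 16 (remove /u/0/2): {"esq":95,"pr":[62,{"dqd":73,"g":2,"m":70,"wl":19},{"gfa":41,"uu":12,"ve":5},[5,86],55],"u":[[64,83],{"ex":72,"w":46,"wwj":69}],"xi":96}
After op 17 (add /u/2 72): {"esq":95,"pr":[62,{"dqd":73,"g":2,"m":70,"wl":19},{"gfa":41,"uu":12,"ve":5},[5,86],55],"u":[[64,83],{"ex":72,"w":46,"wwj":69},72],"xi":96}
After op 18 (replace /pr/1 39): {"esq":95,"pr":[62,39,{"gfa":41,"uu":12,"ve":5},[5,86],55],"u":[[64,83],{"ex":72,"w":46,"wwj":69},72],"xi":96}
After op 19 (remove /u/0/0): {"esq":95,"pr":[62,39,{"gfa":41,"uu":12,"ve":5},[5,86],55],"u":[[83],{"ex":72,"w":46,"wwj":69},72],"xi":96}
After op 20 (add /pr/4 21): {"esq":95,"pr":[62,39,{"gfa":41,"uu":12,"ve":5},[5,86],21,55],"u":[[83],{"ex":72,"w":46,"wwj":69},72],"xi":96}
After op 21 (add /pr/3/0 89): {"esq":95,"pr":[62,39,{"gfa":41,"uu":12,"ve":5},[89,5,86],21,55],"u":[[83],{"ex":72,"w":46,"wwj":69},72],"xi":96}
Value at /pr/2/uu: 12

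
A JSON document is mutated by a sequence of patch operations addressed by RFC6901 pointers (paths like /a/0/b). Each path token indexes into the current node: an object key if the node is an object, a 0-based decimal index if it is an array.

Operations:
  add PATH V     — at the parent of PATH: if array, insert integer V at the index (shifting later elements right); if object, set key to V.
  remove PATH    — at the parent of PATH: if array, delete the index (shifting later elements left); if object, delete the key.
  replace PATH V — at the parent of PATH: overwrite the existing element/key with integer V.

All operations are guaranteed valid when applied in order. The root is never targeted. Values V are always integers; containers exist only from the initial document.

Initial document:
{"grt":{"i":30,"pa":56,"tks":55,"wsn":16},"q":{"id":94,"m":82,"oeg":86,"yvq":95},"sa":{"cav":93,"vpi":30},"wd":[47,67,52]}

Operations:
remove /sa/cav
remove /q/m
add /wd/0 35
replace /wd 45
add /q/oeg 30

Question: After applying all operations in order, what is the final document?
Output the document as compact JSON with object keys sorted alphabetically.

After op 1 (remove /sa/cav): {"grt":{"i":30,"pa":56,"tks":55,"wsn":16},"q":{"id":94,"m":82,"oeg":86,"yvq":95},"sa":{"vpi":30},"wd":[47,67,52]}
After op 2 (remove /q/m): {"grt":{"i":30,"pa":56,"tks":55,"wsn":16},"q":{"id":94,"oeg":86,"yvq":95},"sa":{"vpi":30},"wd":[47,67,52]}
After op 3 (add /wd/0 35): {"grt":{"i":30,"pa":56,"tks":55,"wsn":16},"q":{"id":94,"oeg":86,"yvq":95},"sa":{"vpi":30},"wd":[35,47,67,52]}
After op 4 (replace /wd 45): {"grt":{"i":30,"pa":56,"tks":55,"wsn":16},"q":{"id":94,"oeg":86,"yvq":95},"sa":{"vpi":30},"wd":45}
After op 5 (add /q/oeg 30): {"grt":{"i":30,"pa":56,"tks":55,"wsn":16},"q":{"id":94,"oeg":30,"yvq":95},"sa":{"vpi":30},"wd":45}

Answer: {"grt":{"i":30,"pa":56,"tks":55,"wsn":16},"q":{"id":94,"oeg":30,"yvq":95},"sa":{"vpi":30},"wd":45}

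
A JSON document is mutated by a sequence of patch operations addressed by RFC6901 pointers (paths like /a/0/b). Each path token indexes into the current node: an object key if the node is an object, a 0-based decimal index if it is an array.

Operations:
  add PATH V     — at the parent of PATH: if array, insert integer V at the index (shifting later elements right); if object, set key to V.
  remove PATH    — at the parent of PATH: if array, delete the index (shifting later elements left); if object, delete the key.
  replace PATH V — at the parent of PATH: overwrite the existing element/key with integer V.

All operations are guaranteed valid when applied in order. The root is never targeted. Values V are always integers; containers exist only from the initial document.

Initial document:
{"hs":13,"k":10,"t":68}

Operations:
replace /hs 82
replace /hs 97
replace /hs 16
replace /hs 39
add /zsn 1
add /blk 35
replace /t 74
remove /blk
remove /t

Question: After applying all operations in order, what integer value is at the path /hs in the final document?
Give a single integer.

After op 1 (replace /hs 82): {"hs":82,"k":10,"t":68}
After op 2 (replace /hs 97): {"hs":97,"k":10,"t":68}
After op 3 (replace /hs 16): {"hs":16,"k":10,"t":68}
After op 4 (replace /hs 39): {"hs":39,"k":10,"t":68}
After op 5 (add /zsn 1): {"hs":39,"k":10,"t":68,"zsn":1}
After op 6 (add /blk 35): {"blk":35,"hs":39,"k":10,"t":68,"zsn":1}
After op 7 (replace /t 74): {"blk":35,"hs":39,"k":10,"t":74,"zsn":1}
After op 8 (remove /blk): {"hs":39,"k":10,"t":74,"zsn":1}
After op 9 (remove /t): {"hs":39,"k":10,"zsn":1}
Value at /hs: 39

Answer: 39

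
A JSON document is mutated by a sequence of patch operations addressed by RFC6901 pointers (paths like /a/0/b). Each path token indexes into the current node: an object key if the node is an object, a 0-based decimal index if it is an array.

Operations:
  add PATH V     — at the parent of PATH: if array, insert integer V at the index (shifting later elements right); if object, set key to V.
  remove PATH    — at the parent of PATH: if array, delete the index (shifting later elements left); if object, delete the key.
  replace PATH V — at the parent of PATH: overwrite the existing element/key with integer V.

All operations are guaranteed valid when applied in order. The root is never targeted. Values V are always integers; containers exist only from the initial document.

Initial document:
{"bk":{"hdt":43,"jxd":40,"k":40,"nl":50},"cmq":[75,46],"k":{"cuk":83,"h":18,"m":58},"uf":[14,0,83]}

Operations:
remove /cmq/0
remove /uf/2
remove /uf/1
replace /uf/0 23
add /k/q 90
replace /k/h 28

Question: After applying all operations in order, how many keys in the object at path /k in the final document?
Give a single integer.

After op 1 (remove /cmq/0): {"bk":{"hdt":43,"jxd":40,"k":40,"nl":50},"cmq":[46],"k":{"cuk":83,"h":18,"m":58},"uf":[14,0,83]}
After op 2 (remove /uf/2): {"bk":{"hdt":43,"jxd":40,"k":40,"nl":50},"cmq":[46],"k":{"cuk":83,"h":18,"m":58},"uf":[14,0]}
After op 3 (remove /uf/1): {"bk":{"hdt":43,"jxd":40,"k":40,"nl":50},"cmq":[46],"k":{"cuk":83,"h":18,"m":58},"uf":[14]}
After op 4 (replace /uf/0 23): {"bk":{"hdt":43,"jxd":40,"k":40,"nl":50},"cmq":[46],"k":{"cuk":83,"h":18,"m":58},"uf":[23]}
After op 5 (add /k/q 90): {"bk":{"hdt":43,"jxd":40,"k":40,"nl":50},"cmq":[46],"k":{"cuk":83,"h":18,"m":58,"q":90},"uf":[23]}
After op 6 (replace /k/h 28): {"bk":{"hdt":43,"jxd":40,"k":40,"nl":50},"cmq":[46],"k":{"cuk":83,"h":28,"m":58,"q":90},"uf":[23]}
Size at path /k: 4

Answer: 4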